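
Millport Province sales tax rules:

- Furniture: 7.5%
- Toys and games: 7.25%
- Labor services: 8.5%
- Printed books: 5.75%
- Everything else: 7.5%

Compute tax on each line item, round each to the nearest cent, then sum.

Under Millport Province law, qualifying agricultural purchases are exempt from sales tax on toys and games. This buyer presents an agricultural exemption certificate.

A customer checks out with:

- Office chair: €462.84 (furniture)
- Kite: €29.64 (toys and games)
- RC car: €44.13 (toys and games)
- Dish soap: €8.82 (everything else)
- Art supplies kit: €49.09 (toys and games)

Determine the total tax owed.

€35.37

Office chair €462.84: furniture → 7.5% → €34.71
Kite €29.64: toys and games, buyer-exempt → 0% → €0.00
RC car €44.13: toys and games, buyer-exempt → 0% → €0.00
Dish soap €8.82: everything else → 7.5% → €0.66
Art supplies kit €49.09: toys and games, buyer-exempt → 0% → €0.00
Total tax = €34.71 + €0.66 = €35.37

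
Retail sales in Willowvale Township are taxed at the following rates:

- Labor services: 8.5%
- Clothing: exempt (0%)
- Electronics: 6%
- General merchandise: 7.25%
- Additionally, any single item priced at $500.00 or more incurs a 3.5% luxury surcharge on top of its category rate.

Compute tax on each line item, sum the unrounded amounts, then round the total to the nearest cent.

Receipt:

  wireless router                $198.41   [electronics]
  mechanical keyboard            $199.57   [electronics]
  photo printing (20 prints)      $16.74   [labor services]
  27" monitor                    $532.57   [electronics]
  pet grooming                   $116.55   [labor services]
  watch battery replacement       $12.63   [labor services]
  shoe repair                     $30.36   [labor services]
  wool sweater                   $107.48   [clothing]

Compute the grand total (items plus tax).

Wireless router $198.41: electronics → 6% → $11.9046
Mechanical keyboard $199.57: electronics → 6% → $11.9742
Photo printing (20 prints) $16.74: labor services → 8.5% → $1.4229
27" monitor $532.57: electronics → 6% + 3.5% surcharge = 9.5% → $50.59415
Pet grooming $116.55: labor services → 8.5% → $9.90675
Watch battery replacement $12.63: labor services → 8.5% → $1.07355
Shoe repair $30.36: labor services → 8.5% → $2.5806
Wool sweater $107.48: clothing → 0% → $0.00
Subtotal = $1214.31; unrounded tax = $89.45675 → $89.46; total due = $1303.77

$1303.77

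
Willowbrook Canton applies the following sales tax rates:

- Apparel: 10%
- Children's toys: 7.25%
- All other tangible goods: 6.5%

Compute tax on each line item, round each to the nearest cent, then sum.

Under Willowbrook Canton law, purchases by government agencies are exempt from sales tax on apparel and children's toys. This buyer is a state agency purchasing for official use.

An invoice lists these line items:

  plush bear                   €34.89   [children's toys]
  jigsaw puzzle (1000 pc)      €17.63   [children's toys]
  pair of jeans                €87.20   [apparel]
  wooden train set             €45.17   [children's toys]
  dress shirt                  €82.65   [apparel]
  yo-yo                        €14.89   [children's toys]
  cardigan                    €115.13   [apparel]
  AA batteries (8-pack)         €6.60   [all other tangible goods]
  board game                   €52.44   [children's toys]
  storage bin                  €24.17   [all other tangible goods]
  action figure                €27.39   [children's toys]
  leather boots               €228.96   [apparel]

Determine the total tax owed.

Plush bear €34.89: children's toys, buyer-exempt → 0% → €0.00
Jigsaw puzzle (1000 pc) €17.63: children's toys, buyer-exempt → 0% → €0.00
Pair of jeans €87.20: apparel, buyer-exempt → 0% → €0.00
Wooden train set €45.17: children's toys, buyer-exempt → 0% → €0.00
Dress shirt €82.65: apparel, buyer-exempt → 0% → €0.00
Yo-yo €14.89: children's toys, buyer-exempt → 0% → €0.00
Cardigan €115.13: apparel, buyer-exempt → 0% → €0.00
AA batteries (8-pack) €6.60: all other tangible goods → 6.5% → €0.43
Board game €52.44: children's toys, buyer-exempt → 0% → €0.00
Storage bin €24.17: all other tangible goods → 6.5% → €1.57
Action figure €27.39: children's toys, buyer-exempt → 0% → €0.00
Leather boots €228.96: apparel, buyer-exempt → 0% → €0.00
Total tax = €0.43 + €1.57 = €2.00

€2.00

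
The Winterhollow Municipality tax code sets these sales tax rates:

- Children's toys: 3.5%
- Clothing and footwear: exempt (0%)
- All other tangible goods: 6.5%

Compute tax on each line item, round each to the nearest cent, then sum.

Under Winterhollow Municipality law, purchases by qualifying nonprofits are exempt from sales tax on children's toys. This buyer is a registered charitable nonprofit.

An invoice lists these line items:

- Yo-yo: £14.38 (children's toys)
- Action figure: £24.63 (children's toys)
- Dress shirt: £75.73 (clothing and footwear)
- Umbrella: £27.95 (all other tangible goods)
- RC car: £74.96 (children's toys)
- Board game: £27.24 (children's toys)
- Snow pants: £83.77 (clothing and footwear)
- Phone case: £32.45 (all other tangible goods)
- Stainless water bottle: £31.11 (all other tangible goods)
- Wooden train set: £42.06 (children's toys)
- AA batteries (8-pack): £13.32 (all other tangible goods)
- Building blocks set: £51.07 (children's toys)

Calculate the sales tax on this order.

Yo-yo £14.38: children's toys, buyer-exempt → 0% → £0.00
Action figure £24.63: children's toys, buyer-exempt → 0% → £0.00
Dress shirt £75.73: clothing and footwear → 0% → £0.00
Umbrella £27.95: all other tangible goods → 6.5% → £1.82
RC car £74.96: children's toys, buyer-exempt → 0% → £0.00
Board game £27.24: children's toys, buyer-exempt → 0% → £0.00
Snow pants £83.77: clothing and footwear → 0% → £0.00
Phone case £32.45: all other tangible goods → 6.5% → £2.11
Stainless water bottle £31.11: all other tangible goods → 6.5% → £2.02
Wooden train set £42.06: children's toys, buyer-exempt → 0% → £0.00
AA batteries (8-pack) £13.32: all other tangible goods → 6.5% → £0.87
Building blocks set £51.07: children's toys, buyer-exempt → 0% → £0.00
Total tax = £1.82 + £2.11 + £2.02 + £0.87 = £6.82

£6.82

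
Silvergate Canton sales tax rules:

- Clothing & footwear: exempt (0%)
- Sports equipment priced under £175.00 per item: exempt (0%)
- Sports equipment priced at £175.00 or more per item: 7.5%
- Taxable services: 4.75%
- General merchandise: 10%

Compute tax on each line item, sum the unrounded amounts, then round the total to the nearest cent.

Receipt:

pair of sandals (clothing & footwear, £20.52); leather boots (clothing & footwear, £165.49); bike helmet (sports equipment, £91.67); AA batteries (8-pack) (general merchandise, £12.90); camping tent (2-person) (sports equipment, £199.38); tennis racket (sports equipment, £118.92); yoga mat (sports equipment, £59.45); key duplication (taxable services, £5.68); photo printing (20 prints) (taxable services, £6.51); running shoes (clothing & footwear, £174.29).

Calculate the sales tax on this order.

Pair of sandals £20.52: clothing & footwear → 0% → £0.00
Leather boots £165.49: clothing & footwear → 0% → £0.00
Bike helmet £91.67: sports equipment, under £175.00 → 0% → £0.00
AA batteries (8-pack) £12.90: general merchandise → 10% → £1.29
Camping tent (2-person) £199.38: sports equipment, £175.00 or more → 7.5% → £14.9535
Tennis racket £118.92: sports equipment, under £175.00 → 0% → £0.00
Yoga mat £59.45: sports equipment, under £175.00 → 0% → £0.00
Key duplication £5.68: taxable services → 4.75% → £0.2698
Photo printing (20 prints) £6.51: taxable services → 4.75% → £0.309225
Running shoes £174.29: clothing & footwear → 0% → £0.00
Unrounded tax sum = £16.822525 → £16.82

£16.82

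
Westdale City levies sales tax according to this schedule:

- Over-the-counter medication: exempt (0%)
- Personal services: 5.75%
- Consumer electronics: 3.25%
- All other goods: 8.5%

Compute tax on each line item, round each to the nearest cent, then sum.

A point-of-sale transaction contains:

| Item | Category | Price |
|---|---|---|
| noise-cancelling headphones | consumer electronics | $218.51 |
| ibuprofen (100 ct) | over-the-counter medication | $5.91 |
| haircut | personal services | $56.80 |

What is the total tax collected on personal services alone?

$3.27

Haircut $56.80: personal services → 5.75% → $3.27
Tax on personal services = $3.27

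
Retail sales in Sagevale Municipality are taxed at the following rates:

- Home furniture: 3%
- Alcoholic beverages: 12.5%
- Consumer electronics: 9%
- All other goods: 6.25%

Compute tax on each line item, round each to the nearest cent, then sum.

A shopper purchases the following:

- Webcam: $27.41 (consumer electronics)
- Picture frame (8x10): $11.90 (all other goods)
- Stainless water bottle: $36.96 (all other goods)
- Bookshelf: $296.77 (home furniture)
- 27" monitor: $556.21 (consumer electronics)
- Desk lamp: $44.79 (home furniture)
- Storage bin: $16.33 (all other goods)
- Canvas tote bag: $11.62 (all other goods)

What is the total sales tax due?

Webcam $27.41: consumer electronics → 9% → $2.47
Picture frame (8x10) $11.90: all other goods → 6.25% → $0.74
Stainless water bottle $36.96: all other goods → 6.25% → $2.31
Bookshelf $296.77: home furniture → 3% → $8.90
27" monitor $556.21: consumer electronics → 9% → $50.06
Desk lamp $44.79: home furniture → 3% → $1.34
Storage bin $16.33: all other goods → 6.25% → $1.02
Canvas tote bag $11.62: all other goods → 6.25% → $0.73
Total tax = $2.47 + $0.74 + $2.31 + $8.90 + $50.06 + $1.34 + $1.02 + $0.73 = $67.57

$67.57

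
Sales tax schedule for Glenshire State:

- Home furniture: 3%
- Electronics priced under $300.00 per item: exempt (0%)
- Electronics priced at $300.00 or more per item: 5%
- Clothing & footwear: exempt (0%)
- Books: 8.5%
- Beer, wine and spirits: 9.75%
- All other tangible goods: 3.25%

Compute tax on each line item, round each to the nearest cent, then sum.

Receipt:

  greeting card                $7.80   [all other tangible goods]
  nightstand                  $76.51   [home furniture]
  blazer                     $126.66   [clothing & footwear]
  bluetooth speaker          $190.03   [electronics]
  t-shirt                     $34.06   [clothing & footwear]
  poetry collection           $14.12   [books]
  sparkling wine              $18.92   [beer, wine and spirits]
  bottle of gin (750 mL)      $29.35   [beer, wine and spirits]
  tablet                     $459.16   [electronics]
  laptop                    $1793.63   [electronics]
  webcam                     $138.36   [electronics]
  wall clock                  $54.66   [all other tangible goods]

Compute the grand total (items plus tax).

$3066.13

Greeting card $7.80: all other tangible goods → 3.25% → $0.25
Nightstand $76.51: home furniture → 3% → $2.30
Blazer $126.66: clothing & footwear → 0% → $0.00
Bluetooth speaker $190.03: electronics, under $300.00 → 0% → $0.00
T-shirt $34.06: clothing & footwear → 0% → $0.00
Poetry collection $14.12: books → 8.5% → $1.20
Sparkling wine $18.92: beer, wine and spirits → 9.75% → $1.84
Bottle of gin (750 mL) $29.35: beer, wine and spirits → 9.75% → $2.86
Tablet $459.16: electronics, $300.00 or more → 5% → $22.96
Laptop $1793.63: electronics, $300.00 or more → 5% → $89.68
Webcam $138.36: electronics, under $300.00 → 0% → $0.00
Wall clock $54.66: all other tangible goods → 3.25% → $1.78
Subtotal = $2943.26; tax = $122.87; total due = $3066.13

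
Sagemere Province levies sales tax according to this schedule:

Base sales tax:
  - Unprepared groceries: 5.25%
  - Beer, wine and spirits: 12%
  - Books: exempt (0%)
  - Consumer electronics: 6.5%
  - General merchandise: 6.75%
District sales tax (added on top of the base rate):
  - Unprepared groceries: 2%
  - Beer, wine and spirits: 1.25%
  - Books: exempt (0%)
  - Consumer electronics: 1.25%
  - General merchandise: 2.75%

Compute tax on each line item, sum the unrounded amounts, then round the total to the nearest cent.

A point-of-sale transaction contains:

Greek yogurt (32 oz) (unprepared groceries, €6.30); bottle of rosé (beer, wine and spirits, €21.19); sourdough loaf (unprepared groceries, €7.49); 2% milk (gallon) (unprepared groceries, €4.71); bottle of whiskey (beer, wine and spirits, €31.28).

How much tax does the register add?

€8.29

Greek yogurt (32 oz) €6.30: unprepared groceries → 5.25% + 2% district = 7.25% → €0.45675
Bottle of rosé €21.19: beer, wine and spirits → 12% + 1.25% district = 13.25% → €2.807675
Sourdough loaf €7.49: unprepared groceries → 5.25% + 2% district = 7.25% → €0.543025
2% milk (gallon) €4.71: unprepared groceries → 5.25% + 2% district = 7.25% → €0.341475
Bottle of whiskey €31.28: beer, wine and spirits → 12% + 1.25% district = 13.25% → €4.1446
Unrounded tax sum = €8.293525 → €8.29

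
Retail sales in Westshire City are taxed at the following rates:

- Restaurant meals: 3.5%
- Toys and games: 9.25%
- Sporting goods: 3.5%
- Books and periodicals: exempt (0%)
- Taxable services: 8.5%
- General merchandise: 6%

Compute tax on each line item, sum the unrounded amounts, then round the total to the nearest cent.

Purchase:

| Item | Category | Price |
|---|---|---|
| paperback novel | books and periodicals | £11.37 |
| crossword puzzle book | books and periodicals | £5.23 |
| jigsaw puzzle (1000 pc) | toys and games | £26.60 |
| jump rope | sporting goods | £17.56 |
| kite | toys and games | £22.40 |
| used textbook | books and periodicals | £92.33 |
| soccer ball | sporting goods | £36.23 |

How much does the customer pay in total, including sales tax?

£218.14

Paperback novel £11.37: books and periodicals → 0% → £0.00
Crossword puzzle book £5.23: books and periodicals → 0% → £0.00
Jigsaw puzzle (1000 pc) £26.60: toys and games → 9.25% → £2.4605
Jump rope £17.56: sporting goods → 3.5% → £0.6146
Kite £22.40: toys and games → 9.25% → £2.072
Used textbook £92.33: books and periodicals → 0% → £0.00
Soccer ball £36.23: sporting goods → 3.5% → £1.26805
Subtotal = £211.72; unrounded tax = £6.41515 → £6.42; total due = £218.14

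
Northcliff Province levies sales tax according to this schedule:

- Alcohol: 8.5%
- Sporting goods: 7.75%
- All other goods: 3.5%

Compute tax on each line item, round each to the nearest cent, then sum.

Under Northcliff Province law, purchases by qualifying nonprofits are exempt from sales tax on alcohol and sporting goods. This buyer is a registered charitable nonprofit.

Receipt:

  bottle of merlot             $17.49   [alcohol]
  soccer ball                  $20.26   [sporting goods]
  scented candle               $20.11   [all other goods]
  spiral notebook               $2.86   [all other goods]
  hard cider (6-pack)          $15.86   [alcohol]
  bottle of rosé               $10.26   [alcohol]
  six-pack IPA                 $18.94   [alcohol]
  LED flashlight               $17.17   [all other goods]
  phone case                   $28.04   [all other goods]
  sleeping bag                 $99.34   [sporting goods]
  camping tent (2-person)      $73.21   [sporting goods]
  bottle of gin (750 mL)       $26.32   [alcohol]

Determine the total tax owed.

Bottle of merlot $17.49: alcohol, buyer-exempt → 0% → $0.00
Soccer ball $20.26: sporting goods, buyer-exempt → 0% → $0.00
Scented candle $20.11: all other goods → 3.5% → $0.70
Spiral notebook $2.86: all other goods → 3.5% → $0.10
Hard cider (6-pack) $15.86: alcohol, buyer-exempt → 0% → $0.00
Bottle of rosé $10.26: alcohol, buyer-exempt → 0% → $0.00
Six-pack IPA $18.94: alcohol, buyer-exempt → 0% → $0.00
LED flashlight $17.17: all other goods → 3.5% → $0.60
Phone case $28.04: all other goods → 3.5% → $0.98
Sleeping bag $99.34: sporting goods, buyer-exempt → 0% → $0.00
Camping tent (2-person) $73.21: sporting goods, buyer-exempt → 0% → $0.00
Bottle of gin (750 mL) $26.32: alcohol, buyer-exempt → 0% → $0.00
Total tax = $0.70 + $0.10 + $0.60 + $0.98 = $2.38

$2.38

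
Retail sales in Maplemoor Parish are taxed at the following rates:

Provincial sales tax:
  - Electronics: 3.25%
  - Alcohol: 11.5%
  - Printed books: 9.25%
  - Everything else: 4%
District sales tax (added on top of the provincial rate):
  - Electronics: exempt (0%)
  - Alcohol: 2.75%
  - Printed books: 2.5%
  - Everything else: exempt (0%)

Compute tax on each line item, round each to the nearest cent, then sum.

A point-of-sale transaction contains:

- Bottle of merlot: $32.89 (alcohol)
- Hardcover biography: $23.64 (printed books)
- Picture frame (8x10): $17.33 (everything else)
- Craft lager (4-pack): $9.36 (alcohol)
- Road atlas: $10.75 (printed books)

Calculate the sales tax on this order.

$10.75

Bottle of merlot $32.89: alcohol → 11.5% + 2.75% district = 14.25% → $4.69
Hardcover biography $23.64: printed books → 9.25% + 2.5% district = 11.75% → $2.78
Picture frame (8x10) $17.33: everything else → 4% + 0% district = 4% → $0.69
Craft lager (4-pack) $9.36: alcohol → 11.5% + 2.75% district = 14.25% → $1.33
Road atlas $10.75: printed books → 9.25% + 2.5% district = 11.75% → $1.26
Total tax = $4.69 + $2.78 + $0.69 + $1.33 + $1.26 = $10.75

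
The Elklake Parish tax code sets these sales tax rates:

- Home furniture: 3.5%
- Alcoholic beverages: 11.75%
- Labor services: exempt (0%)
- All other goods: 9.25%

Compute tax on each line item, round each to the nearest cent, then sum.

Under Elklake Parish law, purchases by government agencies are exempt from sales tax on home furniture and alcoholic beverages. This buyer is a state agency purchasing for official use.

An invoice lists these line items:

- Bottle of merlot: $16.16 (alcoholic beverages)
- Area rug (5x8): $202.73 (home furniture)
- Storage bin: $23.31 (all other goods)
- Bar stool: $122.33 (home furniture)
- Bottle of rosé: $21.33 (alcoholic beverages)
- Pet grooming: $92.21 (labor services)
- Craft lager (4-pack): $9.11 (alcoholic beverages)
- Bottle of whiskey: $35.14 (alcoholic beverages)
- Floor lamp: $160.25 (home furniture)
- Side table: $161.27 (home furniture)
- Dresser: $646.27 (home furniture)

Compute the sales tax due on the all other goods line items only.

$2.16

Storage bin $23.31: all other goods → 9.25% → $2.16
Tax on all other goods = $2.16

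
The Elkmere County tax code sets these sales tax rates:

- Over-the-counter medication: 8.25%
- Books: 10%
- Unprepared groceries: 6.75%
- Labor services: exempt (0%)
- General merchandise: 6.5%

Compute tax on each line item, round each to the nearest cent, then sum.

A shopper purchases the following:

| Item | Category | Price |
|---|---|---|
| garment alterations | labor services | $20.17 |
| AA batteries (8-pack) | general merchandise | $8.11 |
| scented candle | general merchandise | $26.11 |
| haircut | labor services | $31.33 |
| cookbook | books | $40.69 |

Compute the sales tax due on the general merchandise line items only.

$2.23

AA batteries (8-pack) $8.11: general merchandise → 6.5% → $0.53
Scented candle $26.11: general merchandise → 6.5% → $1.70
Tax on general merchandise = $0.53 + $1.70 = $2.23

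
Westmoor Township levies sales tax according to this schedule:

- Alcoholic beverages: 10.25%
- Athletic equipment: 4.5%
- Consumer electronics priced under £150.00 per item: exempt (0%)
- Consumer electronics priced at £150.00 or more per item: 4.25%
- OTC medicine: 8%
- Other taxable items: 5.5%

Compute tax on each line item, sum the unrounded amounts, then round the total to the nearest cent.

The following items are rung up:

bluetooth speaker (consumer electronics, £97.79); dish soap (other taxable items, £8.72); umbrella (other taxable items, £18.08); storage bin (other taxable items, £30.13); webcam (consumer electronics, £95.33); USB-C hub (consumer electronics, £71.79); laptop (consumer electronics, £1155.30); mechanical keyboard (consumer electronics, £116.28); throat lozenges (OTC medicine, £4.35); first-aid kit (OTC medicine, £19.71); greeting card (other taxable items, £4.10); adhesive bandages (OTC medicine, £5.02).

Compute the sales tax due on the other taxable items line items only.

£3.36

Dish soap £8.72: other taxable items → 5.5% → £0.4796
Umbrella £18.08: other taxable items → 5.5% → £0.9944
Storage bin £30.13: other taxable items → 5.5% → £1.65715
Greeting card £4.10: other taxable items → 5.5% → £0.2255
Tax on other taxable items: unrounded sum = £3.35665 → £3.36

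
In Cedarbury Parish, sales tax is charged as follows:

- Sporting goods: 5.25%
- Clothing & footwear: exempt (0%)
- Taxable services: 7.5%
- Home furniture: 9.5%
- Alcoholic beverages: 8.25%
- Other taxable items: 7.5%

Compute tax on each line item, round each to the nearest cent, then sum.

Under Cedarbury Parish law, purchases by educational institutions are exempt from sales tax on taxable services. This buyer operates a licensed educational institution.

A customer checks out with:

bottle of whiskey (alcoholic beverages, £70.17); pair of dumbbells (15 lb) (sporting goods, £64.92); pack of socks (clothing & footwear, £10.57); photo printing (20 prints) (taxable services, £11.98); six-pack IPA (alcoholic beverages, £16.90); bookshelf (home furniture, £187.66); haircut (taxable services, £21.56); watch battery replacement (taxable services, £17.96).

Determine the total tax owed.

£28.42

Bottle of whiskey £70.17: alcoholic beverages → 8.25% → £5.79
Pair of dumbbells (15 lb) £64.92: sporting goods → 5.25% → £3.41
Pack of socks £10.57: clothing & footwear → 0% → £0.00
Photo printing (20 prints) £11.98: taxable services, buyer-exempt → 0% → £0.00
Six-pack IPA £16.90: alcoholic beverages → 8.25% → £1.39
Bookshelf £187.66: home furniture → 9.5% → £17.83
Haircut £21.56: taxable services, buyer-exempt → 0% → £0.00
Watch battery replacement £17.96: taxable services, buyer-exempt → 0% → £0.00
Total tax = £5.79 + £3.41 + £1.39 + £17.83 = £28.42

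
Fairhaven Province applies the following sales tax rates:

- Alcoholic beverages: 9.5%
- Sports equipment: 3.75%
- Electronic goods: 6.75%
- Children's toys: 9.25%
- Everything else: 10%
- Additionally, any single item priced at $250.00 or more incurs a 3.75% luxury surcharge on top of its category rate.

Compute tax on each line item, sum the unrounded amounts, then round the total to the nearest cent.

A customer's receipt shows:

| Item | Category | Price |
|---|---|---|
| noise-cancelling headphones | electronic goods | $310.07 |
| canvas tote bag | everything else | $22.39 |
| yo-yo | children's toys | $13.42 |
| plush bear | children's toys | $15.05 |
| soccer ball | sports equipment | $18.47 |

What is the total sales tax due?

Noise-cancelling headphones $310.07: electronic goods → 6.75% + 3.75% surcharge = 10.5% → $32.55735
Canvas tote bag $22.39: everything else → 10% → $2.239
Yo-yo $13.42: children's toys → 9.25% → $1.24135
Plush bear $15.05: children's toys → 9.25% → $1.392125
Soccer ball $18.47: sports equipment → 3.75% → $0.692625
Unrounded tax sum = $38.12245 → $38.12

$38.12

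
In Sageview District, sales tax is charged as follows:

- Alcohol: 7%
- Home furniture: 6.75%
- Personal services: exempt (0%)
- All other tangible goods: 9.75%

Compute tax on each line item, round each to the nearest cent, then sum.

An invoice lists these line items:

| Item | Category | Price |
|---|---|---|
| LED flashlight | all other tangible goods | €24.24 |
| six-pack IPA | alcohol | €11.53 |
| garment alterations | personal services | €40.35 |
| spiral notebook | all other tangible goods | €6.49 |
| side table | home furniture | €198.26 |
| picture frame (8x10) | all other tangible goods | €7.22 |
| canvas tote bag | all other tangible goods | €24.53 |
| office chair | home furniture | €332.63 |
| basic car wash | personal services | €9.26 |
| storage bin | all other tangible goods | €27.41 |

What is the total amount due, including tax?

LED flashlight €24.24: all other tangible goods → 9.75% → €2.36
Six-pack IPA €11.53: alcohol → 7% → €0.81
Garment alterations €40.35: personal services → 0% → €0.00
Spiral notebook €6.49: all other tangible goods → 9.75% → €0.63
Side table €198.26: home furniture → 6.75% → €13.38
Picture frame (8x10) €7.22: all other tangible goods → 9.75% → €0.70
Canvas tote bag €24.53: all other tangible goods → 9.75% → €2.39
Office chair €332.63: home furniture → 6.75% → €22.45
Basic car wash €9.26: personal services → 0% → €0.00
Storage bin €27.41: all other tangible goods → 9.75% → €2.67
Subtotal = €681.92; tax = €45.39; total due = €727.31

€727.31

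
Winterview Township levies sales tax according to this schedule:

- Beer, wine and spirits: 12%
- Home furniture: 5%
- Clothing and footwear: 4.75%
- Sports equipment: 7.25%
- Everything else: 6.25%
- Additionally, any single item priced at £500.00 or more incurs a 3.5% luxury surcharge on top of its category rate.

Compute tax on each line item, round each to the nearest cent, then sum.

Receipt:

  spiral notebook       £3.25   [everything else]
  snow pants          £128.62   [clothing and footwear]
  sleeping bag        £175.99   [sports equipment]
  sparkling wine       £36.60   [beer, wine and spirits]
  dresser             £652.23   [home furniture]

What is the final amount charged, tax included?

£1075.59

Spiral notebook £3.25: everything else → 6.25% → £0.20
Snow pants £128.62: clothing and footwear → 4.75% → £6.11
Sleeping bag £175.99: sports equipment → 7.25% → £12.76
Sparkling wine £36.60: beer, wine and spirits → 12% → £4.39
Dresser £652.23: home furniture → 5% + 3.5% surcharge = 8.5% → £55.44
Subtotal = £996.69; tax = £78.90; total due = £1075.59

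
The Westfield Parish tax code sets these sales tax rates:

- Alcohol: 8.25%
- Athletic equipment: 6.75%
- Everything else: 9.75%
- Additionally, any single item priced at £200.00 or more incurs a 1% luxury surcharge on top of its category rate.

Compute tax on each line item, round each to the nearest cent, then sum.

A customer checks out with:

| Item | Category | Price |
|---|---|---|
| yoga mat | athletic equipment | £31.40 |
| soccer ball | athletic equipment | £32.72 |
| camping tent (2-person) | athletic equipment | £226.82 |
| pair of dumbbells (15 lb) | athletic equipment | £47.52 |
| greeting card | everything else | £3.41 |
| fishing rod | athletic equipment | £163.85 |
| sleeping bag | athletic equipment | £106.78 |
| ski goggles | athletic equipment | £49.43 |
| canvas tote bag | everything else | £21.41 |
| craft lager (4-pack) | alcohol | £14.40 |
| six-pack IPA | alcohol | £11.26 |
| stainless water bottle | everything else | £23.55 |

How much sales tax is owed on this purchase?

£53.57

Yoga mat £31.40: athletic equipment → 6.75% → £2.12
Soccer ball £32.72: athletic equipment → 6.75% → £2.21
Camping tent (2-person) £226.82: athletic equipment → 6.75% + 1% surcharge = 7.75% → £17.58
Pair of dumbbells (15 lb) £47.52: athletic equipment → 6.75% → £3.21
Greeting card £3.41: everything else → 9.75% → £0.33
Fishing rod £163.85: athletic equipment → 6.75% → £11.06
Sleeping bag £106.78: athletic equipment → 6.75% → £7.21
Ski goggles £49.43: athletic equipment → 6.75% → £3.34
Canvas tote bag £21.41: everything else → 9.75% → £2.09
Craft lager (4-pack) £14.40: alcohol → 8.25% → £1.19
Six-pack IPA £11.26: alcohol → 8.25% → £0.93
Stainless water bottle £23.55: everything else → 9.75% → £2.30
Total tax = £2.12 + £2.21 + £17.58 + £3.21 + £0.33 + £11.06 + £7.21 + £3.34 + £2.09 + £1.19 + £0.93 + £2.30 = £53.57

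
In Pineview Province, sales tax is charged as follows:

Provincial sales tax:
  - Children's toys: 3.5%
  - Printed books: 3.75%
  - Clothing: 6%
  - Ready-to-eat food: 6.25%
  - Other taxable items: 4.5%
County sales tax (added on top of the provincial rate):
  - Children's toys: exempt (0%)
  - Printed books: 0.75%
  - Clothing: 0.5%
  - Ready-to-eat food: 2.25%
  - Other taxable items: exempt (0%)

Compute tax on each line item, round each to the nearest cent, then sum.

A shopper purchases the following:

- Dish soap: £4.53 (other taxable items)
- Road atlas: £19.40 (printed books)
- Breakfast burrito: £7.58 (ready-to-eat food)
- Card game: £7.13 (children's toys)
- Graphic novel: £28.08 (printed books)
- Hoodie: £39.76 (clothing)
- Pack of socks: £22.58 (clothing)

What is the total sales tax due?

Dish soap £4.53: other taxable items → 4.5% + 0% county = 4.5% → £0.20
Road atlas £19.40: printed books → 3.75% + 0.75% county = 4.5% → £0.87
Breakfast burrito £7.58: ready-to-eat food → 6.25% + 2.25% county = 8.5% → £0.64
Card game £7.13: children's toys → 3.5% + 0% county = 3.5% → £0.25
Graphic novel £28.08: printed books → 3.75% + 0.75% county = 4.5% → £1.26
Hoodie £39.76: clothing → 6% + 0.5% county = 6.5% → £2.58
Pack of socks £22.58: clothing → 6% + 0.5% county = 6.5% → £1.47
Total tax = £0.20 + £0.87 + £0.64 + £0.25 + £1.26 + £2.58 + £1.47 = £7.27

£7.27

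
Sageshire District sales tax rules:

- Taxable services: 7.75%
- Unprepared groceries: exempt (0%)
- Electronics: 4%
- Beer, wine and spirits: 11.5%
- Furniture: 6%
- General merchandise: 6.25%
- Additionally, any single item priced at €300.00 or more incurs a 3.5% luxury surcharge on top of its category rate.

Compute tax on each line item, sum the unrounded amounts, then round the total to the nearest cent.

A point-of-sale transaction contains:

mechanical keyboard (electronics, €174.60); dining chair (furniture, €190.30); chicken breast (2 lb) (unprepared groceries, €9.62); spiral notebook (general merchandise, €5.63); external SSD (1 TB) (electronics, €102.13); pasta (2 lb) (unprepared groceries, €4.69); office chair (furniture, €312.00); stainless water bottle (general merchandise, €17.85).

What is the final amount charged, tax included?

€870.41

Mechanical keyboard €174.60: electronics → 4% → €6.984
Dining chair €190.30: furniture → 6% → €11.418
Chicken breast (2 lb) €9.62: unprepared groceries → 0% → €0.00
Spiral notebook €5.63: general merchandise → 6.25% → €0.351875
External SSD (1 TB) €102.13: electronics → 4% → €4.0852
Pasta (2 lb) €4.69: unprepared groceries → 0% → €0.00
Office chair €312.00: furniture → 6% + 3.5% surcharge = 9.5% → €29.64
Stainless water bottle €17.85: general merchandise → 6.25% → €1.115625
Subtotal = €816.82; unrounded tax = €53.5947 → €53.59; total due = €870.41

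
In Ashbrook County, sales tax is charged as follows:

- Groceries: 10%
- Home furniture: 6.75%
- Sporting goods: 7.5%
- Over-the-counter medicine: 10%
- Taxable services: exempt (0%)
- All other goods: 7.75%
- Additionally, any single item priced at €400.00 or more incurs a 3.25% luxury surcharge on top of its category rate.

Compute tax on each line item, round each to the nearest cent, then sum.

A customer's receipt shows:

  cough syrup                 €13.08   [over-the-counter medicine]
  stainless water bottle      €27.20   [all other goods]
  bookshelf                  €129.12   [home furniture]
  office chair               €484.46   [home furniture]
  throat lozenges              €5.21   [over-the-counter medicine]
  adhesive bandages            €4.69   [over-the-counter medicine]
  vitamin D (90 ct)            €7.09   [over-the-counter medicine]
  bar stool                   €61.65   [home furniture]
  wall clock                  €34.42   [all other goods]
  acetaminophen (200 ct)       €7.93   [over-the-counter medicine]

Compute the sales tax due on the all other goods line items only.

€4.78

Stainless water bottle €27.20: all other goods → 7.75% → €2.11
Wall clock €34.42: all other goods → 7.75% → €2.67
Tax on all other goods = €2.11 + €2.67 = €4.78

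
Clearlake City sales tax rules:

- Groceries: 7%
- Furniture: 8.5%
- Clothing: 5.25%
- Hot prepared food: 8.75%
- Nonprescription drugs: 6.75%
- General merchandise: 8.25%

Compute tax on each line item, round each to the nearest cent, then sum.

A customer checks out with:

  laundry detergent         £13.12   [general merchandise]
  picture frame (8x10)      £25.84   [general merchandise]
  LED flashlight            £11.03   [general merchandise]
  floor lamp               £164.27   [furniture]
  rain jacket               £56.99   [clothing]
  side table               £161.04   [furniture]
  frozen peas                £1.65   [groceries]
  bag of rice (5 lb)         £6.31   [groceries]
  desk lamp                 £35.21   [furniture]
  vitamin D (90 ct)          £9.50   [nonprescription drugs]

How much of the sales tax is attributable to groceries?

Frozen peas £1.65: groceries → 7% → £0.12
Bag of rice (5 lb) £6.31: groceries → 7% → £0.44
Tax on groceries = £0.12 + £0.44 = £0.56

£0.56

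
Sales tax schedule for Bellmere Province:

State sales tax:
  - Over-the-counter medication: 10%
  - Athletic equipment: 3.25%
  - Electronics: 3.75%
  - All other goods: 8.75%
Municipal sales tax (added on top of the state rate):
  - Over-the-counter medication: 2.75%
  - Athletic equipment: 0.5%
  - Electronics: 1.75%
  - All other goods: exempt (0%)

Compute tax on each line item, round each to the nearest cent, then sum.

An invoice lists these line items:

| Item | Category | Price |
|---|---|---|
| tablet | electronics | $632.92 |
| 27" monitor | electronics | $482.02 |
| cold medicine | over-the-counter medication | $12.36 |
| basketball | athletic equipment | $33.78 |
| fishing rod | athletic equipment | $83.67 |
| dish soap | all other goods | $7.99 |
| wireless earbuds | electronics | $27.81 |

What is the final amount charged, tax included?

Tablet $632.92: electronics → 3.75% + 1.75% municipal = 5.5% → $34.81
27" monitor $482.02: electronics → 3.75% + 1.75% municipal = 5.5% → $26.51
Cold medicine $12.36: over-the-counter medication → 10% + 2.75% municipal = 12.75% → $1.58
Basketball $33.78: athletic equipment → 3.25% + 0.5% municipal = 3.75% → $1.27
Fishing rod $83.67: athletic equipment → 3.25% + 0.5% municipal = 3.75% → $3.14
Dish soap $7.99: all other goods → 8.75% + 0% municipal = 8.75% → $0.70
Wireless earbuds $27.81: electronics → 3.75% + 1.75% municipal = 5.5% → $1.53
Subtotal = $1280.55; tax = $69.54; total due = $1350.09

$1350.09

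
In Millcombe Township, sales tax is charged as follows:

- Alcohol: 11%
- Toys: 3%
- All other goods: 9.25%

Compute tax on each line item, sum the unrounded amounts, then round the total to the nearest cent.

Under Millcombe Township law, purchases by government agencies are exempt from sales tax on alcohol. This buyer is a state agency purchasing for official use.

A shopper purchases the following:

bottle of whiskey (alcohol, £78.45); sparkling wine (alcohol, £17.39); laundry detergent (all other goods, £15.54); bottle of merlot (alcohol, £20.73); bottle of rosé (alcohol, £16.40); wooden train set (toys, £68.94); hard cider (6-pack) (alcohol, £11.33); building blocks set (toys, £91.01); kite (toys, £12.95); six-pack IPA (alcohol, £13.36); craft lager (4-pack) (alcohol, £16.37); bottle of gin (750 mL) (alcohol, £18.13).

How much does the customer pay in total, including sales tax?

£387.22

Bottle of whiskey £78.45: alcohol, buyer-exempt → 0% → £0.00
Sparkling wine £17.39: alcohol, buyer-exempt → 0% → £0.00
Laundry detergent £15.54: all other goods → 9.25% → £1.43745
Bottle of merlot £20.73: alcohol, buyer-exempt → 0% → £0.00
Bottle of rosé £16.40: alcohol, buyer-exempt → 0% → £0.00
Wooden train set £68.94: toys → 3% → £2.0682
Hard cider (6-pack) £11.33: alcohol, buyer-exempt → 0% → £0.00
Building blocks set £91.01: toys → 3% → £2.7303
Kite £12.95: toys → 3% → £0.3885
Six-pack IPA £13.36: alcohol, buyer-exempt → 0% → £0.00
Craft lager (4-pack) £16.37: alcohol, buyer-exempt → 0% → £0.00
Bottle of gin (750 mL) £18.13: alcohol, buyer-exempt → 0% → £0.00
Subtotal = £380.60; unrounded tax = £6.62445 → £6.62; total due = £387.22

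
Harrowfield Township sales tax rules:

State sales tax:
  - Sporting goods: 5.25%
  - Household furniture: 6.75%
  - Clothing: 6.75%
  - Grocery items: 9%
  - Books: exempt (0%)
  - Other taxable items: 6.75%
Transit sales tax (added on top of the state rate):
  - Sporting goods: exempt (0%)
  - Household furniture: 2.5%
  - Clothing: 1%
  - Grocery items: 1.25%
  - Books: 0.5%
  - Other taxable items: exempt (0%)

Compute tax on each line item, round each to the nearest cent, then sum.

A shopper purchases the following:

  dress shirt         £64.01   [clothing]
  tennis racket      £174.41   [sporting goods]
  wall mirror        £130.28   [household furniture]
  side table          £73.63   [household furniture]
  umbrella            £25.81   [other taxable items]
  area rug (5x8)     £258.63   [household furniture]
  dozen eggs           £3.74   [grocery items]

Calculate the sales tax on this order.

Dress shirt £64.01: clothing → 6.75% + 1% transit = 7.75% → £4.96
Tennis racket £174.41: sporting goods → 5.25% + 0% transit = 5.25% → £9.16
Wall mirror £130.28: household furniture → 6.75% + 2.5% transit = 9.25% → £12.05
Side table £73.63: household furniture → 6.75% + 2.5% transit = 9.25% → £6.81
Umbrella £25.81: other taxable items → 6.75% + 0% transit = 6.75% → £1.74
Area rug (5x8) £258.63: household furniture → 6.75% + 2.5% transit = 9.25% → £23.92
Dozen eggs £3.74: grocery items → 9% + 1.25% transit = 10.25% → £0.38
Total tax = £4.96 + £9.16 + £12.05 + £6.81 + £1.74 + £23.92 + £0.38 = £59.02

£59.02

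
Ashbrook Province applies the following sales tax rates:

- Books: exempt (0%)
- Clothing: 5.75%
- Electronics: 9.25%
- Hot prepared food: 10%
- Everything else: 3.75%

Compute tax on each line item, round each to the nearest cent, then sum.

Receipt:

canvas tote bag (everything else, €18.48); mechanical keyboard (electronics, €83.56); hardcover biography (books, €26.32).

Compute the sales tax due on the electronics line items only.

Mechanical keyboard €83.56: electronics → 9.25% → €7.73
Tax on electronics = €7.73

€7.73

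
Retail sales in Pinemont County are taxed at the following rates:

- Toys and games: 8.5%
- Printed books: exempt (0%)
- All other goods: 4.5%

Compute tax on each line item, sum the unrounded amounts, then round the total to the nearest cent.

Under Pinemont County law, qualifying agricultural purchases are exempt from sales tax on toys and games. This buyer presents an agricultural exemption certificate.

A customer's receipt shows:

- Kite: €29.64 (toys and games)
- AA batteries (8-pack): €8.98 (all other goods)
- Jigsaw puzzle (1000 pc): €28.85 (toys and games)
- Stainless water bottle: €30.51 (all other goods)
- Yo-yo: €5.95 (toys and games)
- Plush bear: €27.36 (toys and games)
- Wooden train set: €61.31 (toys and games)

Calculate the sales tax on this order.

Kite €29.64: toys and games, buyer-exempt → 0% → €0.00
AA batteries (8-pack) €8.98: all other goods → 4.5% → €0.4041
Jigsaw puzzle (1000 pc) €28.85: toys and games, buyer-exempt → 0% → €0.00
Stainless water bottle €30.51: all other goods → 4.5% → €1.37295
Yo-yo €5.95: toys and games, buyer-exempt → 0% → €0.00
Plush bear €27.36: toys and games, buyer-exempt → 0% → €0.00
Wooden train set €61.31: toys and games, buyer-exempt → 0% → €0.00
Unrounded tax sum = €1.77705 → €1.78

€1.78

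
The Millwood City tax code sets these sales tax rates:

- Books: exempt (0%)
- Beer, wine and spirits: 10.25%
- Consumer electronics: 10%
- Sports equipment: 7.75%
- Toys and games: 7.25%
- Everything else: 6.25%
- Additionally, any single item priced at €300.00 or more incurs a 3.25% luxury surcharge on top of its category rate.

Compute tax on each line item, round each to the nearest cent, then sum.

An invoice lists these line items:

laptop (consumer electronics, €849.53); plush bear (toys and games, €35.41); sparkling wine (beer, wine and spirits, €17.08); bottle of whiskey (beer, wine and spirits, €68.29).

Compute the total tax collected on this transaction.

€123.88

Laptop €849.53: consumer electronics → 10% + 3.25% surcharge = 13.25% → €112.56
Plush bear €35.41: toys and games → 7.25% → €2.57
Sparkling wine €17.08: beer, wine and spirits → 10.25% → €1.75
Bottle of whiskey €68.29: beer, wine and spirits → 10.25% → €7.00
Total tax = €112.56 + €2.57 + €1.75 + €7.00 = €123.88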